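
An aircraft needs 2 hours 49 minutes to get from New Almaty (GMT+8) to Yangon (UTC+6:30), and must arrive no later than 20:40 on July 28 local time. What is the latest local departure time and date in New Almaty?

19:21 on July 28

Target arrival in UTC: 20:40 − 6:30 = 14:10 on Jul 28.
Subtract 2 hours 49 minutes → departure 11:21 UTC on Jul 28.
New Almaty is UTC+8:00: 11:21 + 8:00 = 19:21 on Jul 28.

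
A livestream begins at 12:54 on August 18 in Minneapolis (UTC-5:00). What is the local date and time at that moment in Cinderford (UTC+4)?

In UTC: 12:54 + 5:00 = 17:54 on Aug 18.
Cinderford is UTC+4:00: 17:54 + 4:00 = 21:54 on Aug 18.

21:54 on August 18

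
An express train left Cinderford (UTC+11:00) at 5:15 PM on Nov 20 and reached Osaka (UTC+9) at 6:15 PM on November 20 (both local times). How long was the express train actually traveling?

3 hours

Osaka is 2:00 behind Cinderford.
Clock-face elapsed time (ignoring zones) is 1 hour.
Actual elapsed = 1 hour + 2:00 = 3 hours.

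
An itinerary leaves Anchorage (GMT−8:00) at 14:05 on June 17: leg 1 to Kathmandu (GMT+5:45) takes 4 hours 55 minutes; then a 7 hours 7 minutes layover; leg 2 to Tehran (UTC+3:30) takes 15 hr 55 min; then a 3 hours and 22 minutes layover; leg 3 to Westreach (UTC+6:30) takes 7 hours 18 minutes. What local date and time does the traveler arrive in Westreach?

19:12 on June 19

Convert departure to UTC: 14:05 + 8:00 = 22:05 UTC on Jun 17.
Add 4 hours and 55 minutes leg 1 → 03:00 UTC (Jun 18).
Add 7 hours 7 minutes layover in Kathmandu → 10:07 UTC.
Add 15 hours and 55 minutes leg 2 → 02:02 UTC (Jun 19).
Add 3 hours 22 minutes layover in Tehran → 05:24 UTC.
Add 7 hours 18 minutes leg 3 → 12:42 UTC.
Westreach is UTC+6:30, so local arrival = 12:42 + 6:30 = 19:12 on Jun 19.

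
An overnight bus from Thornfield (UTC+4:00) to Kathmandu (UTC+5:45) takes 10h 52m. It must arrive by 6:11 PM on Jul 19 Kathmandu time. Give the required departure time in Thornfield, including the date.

Target arrival in UTC: 6:11 PM − 5:45 = 12:26 PM on Jul 19.
Subtract 10 hours and 52 minutes → departure 1:34 AM UTC on Jul 19.
Thornfield is UTC+4:00: 1:34 AM + 4:00 = 5:34 AM on Jul 19.

5:34 AM on July 19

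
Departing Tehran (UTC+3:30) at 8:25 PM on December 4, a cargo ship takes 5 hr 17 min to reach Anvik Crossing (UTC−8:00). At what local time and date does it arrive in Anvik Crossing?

2:12 PM on December 4

Convert departure to UTC: 8:25 PM − 3:30 = 4:55 PM UTC on Dec 4.
Add 5 hours 17 minutes travel time → 10:12 PM UTC.
Anvik Crossing is UTC−8:00, so local arrival = 10:12 PM − 8:00 = 2:12 PM on Dec 4.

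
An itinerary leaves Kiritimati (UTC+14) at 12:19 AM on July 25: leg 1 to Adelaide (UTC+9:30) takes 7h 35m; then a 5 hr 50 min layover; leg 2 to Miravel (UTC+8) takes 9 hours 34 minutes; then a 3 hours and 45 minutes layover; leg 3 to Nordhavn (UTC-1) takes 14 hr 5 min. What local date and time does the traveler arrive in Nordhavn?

2:08 AM on Jul 26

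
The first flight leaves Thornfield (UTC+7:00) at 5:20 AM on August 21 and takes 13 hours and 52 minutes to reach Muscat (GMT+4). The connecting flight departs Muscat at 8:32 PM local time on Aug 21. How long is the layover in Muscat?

4 hours 20 minutes

Convert departure to UTC: 5:20 AM − 7:00 = 10:20 PM UTC on Aug 20.
Add 13 hours 52 minutes flight time → 12:12 PM UTC (Aug 21).
Muscat is UTC+4:00, so local arrival = 12:12 PM + 4:00 = 4:12 PM on Aug 21.
Layover = 8:32 PM − 4:12 PM = 4 hours 20 minutes.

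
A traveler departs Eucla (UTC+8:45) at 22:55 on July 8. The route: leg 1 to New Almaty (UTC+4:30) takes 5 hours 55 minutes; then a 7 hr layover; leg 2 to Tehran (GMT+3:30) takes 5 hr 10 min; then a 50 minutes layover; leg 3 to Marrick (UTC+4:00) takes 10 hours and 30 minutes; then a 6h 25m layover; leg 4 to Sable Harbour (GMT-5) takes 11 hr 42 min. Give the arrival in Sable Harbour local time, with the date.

08:42 on July 10

Convert departure to UTC: 22:55 − 8:45 = 14:10 UTC on Jul 8.
Add 5 hours and 55 minutes leg 1 → 20:05 UTC.
Add 7 hours layover in New Almaty → 03:05 UTC (Jul 9).
Add 5 hours and 10 minutes leg 2 → 08:15 UTC.
Add 50 minutes layover in Tehran → 09:05 UTC.
Add 10 hours 30 minutes leg 3 → 19:35 UTC.
Add 6 hours and 25 minutes layover in Marrick → 02:00 UTC (Jul 10).
Add 11 hours and 42 minutes leg 4 → 13:42 UTC.
Sable Harbour is UTC−5:00, so local arrival = 13:42 − 5:00 = 08:42 on Jul 10.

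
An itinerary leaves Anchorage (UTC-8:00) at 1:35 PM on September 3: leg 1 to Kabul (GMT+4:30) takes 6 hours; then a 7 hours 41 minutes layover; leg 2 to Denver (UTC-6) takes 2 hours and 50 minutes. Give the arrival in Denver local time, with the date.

Convert departure to UTC: 1:35 PM + 8:00 = 9:35 PM UTC on Sep 3.
Add 6 hours leg 1 → 3:35 AM UTC (Sep 4).
Add 7 hours 41 minutes layover in Kabul → 11:16 AM UTC.
Add 2 hours and 50 minutes leg 2 → 2:06 PM UTC.
Denver is UTC−6:00, so local arrival = 2:06 PM − 6:00 = 8:06 AM on Sep 4.

8:06 AM on September 4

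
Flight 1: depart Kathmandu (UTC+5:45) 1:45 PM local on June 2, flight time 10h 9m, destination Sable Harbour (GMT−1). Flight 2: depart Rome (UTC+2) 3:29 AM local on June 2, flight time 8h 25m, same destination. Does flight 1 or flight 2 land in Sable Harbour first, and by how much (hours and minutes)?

Flight 1 in UTC: 1:45 PM − 5:45 = 8:00 AM on Jun 2.
+10 hours and 9 minutes → arrive 6:09 PM UTC on Jun 2.
Flight 2 in UTC: 3:29 AM − 2:00 = 1:29 AM on Jun 2.
+8 hours 25 minutes → arrive 9:54 AM UTC on Jun 2.
Flight 2 lands earlier by 8 hours 15 minutes.

the second, by 8 hours 15 minutes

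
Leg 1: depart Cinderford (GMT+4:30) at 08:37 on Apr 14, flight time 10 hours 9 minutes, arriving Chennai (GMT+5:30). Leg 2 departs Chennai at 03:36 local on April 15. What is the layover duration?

7 hours 50 minutes

Convert departure to UTC: 08:37 − 4:30 = 04:07 UTC on Apr 14.
Add 10 hours 9 minutes flight time → 14:16 UTC.
Chennai is UTC+5:30, so local arrival = 14:16 + 5:30 = 19:46 on Apr 14.
Layover = 03:36 − 19:46 (+1 day) = 7 hours 50 minutes.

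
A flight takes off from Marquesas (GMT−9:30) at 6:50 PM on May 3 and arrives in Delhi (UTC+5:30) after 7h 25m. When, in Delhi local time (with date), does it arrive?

5:15 PM on May 4

Convert departure to UTC: 6:50 PM + 9:30 = 4:20 AM UTC on May 4.
Add 7 hours 25 minutes travel time → 11:45 AM UTC.
Delhi is UTC+5:30, so local arrival = 11:45 AM + 5:30 = 5:15 PM on May 4.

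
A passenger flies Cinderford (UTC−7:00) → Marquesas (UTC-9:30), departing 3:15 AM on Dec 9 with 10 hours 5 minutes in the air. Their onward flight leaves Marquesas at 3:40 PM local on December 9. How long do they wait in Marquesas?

4 hours 50 minutes

Convert departure to UTC: 3:15 AM + 7:00 = 10:15 AM UTC on Dec 9.
Add 10 hours 5 minutes flight time → 8:20 PM UTC.
Marquesas is UTC−9:30, so local arrival = 8:20 PM − 9:30 = 10:50 AM on Dec 9.
Layover = 3:40 PM − 10:50 AM = 4 hours 50 minutes.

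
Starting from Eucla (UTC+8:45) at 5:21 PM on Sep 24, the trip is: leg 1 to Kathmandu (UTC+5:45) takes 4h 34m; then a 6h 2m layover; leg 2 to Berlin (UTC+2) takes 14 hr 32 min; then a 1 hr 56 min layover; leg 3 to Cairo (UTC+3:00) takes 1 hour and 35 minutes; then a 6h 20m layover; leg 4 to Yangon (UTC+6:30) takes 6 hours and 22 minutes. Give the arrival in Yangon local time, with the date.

Convert departure to UTC: 5:21 PM − 8:45 = 8:36 AM UTC on Sep 24.
Add 4 hours 34 minutes leg 1 → 1:10 PM UTC.
Add 6 hours 2 minutes layover in Kathmandu → 7:12 PM UTC.
Add 14 hours and 32 minutes leg 2 → 9:44 AM UTC (Sep 25).
Add 1 hour 56 minutes layover in Berlin → 11:40 AM UTC.
Add 1 hour 35 minutes leg 3 → 1:15 PM UTC.
Add 6 hours 20 minutes layover in Cairo → 7:35 PM UTC.
Add 6 hours and 22 minutes leg 4 → 1:57 AM UTC (Sep 26).
Yangon is UTC+6:30, so local arrival = 1:57 AM + 6:30 = 8:27 AM on Sep 26.

8:27 AM on September 26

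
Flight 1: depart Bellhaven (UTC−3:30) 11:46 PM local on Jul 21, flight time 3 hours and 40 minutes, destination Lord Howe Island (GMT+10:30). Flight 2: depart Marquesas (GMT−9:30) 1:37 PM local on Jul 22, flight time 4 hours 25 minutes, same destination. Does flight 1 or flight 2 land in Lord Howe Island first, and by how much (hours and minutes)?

Flight 1 in UTC: 11:46 PM + 3:30 = 3:16 AM on Jul 22.
+3 hours 40 minutes → arrive 6:56 AM UTC on Jul 22.
Flight 2 in UTC: 1:37 PM + 9:30 = 11:07 PM on Jul 22.
+4 hours 25 minutes → arrive 3:32 AM UTC on Jul 23.
Flight 1 lands earlier by 20 hours 36 minutes.

the first, by 20 hours 36 minutes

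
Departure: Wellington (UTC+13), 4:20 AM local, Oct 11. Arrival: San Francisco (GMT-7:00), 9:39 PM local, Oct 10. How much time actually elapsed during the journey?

13 hours 19 minutes

Departure in UTC: 4:20 AM − 13:00 = 3:20 PM on Oct 10.
Arrival in UTC: 9:39 PM + 7:00 = 4:39 AM on Oct 11.
Elapsed = 4:39 AM − 3:20 PM (+1 day) = 13 hours 19 minutes.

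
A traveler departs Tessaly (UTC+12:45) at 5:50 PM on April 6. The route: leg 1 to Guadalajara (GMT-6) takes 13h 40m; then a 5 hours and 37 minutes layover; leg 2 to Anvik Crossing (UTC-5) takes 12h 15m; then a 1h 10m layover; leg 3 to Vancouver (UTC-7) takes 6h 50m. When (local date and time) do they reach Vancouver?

1:37 PM on April 7

Convert departure to UTC: 5:50 PM − 12:45 = 5:05 AM UTC on Apr 6.
Add 13 hours 40 minutes leg 1 → 6:45 PM UTC.
Add 5 hours and 37 minutes layover in Guadalajara → 12:22 AM UTC (Apr 7).
Add 12 hours 15 minutes leg 2 → 12:37 PM UTC.
Add 1 hour and 10 minutes layover in Anvik Crossing → 1:47 PM UTC.
Add 6 hours 50 minutes leg 3 → 8:37 PM UTC.
Vancouver is UTC−7:00, so local arrival = 8:37 PM − 7:00 = 1:37 PM on Apr 7.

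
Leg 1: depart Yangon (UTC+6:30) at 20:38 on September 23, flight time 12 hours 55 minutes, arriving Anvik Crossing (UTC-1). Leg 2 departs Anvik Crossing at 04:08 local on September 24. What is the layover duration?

2 hours 5 minutes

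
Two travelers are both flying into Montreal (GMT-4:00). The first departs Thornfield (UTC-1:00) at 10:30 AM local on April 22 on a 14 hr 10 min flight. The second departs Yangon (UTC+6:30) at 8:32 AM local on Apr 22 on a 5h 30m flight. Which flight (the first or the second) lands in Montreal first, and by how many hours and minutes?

Flight 1 in UTC: 10:30 AM + 1:00 = 11:30 AM on Apr 22.
+14 hours 10 minutes → arrive 1:40 AM UTC on Apr 23.
Flight 2 in UTC: 8:32 AM − 6:30 = 2:02 AM on Apr 22.
+5 hours 30 minutes → arrive 7:32 AM UTC on Apr 22.
Flight 2 lands earlier by 18 hours 8 minutes.

the second, by 18 hours 8 minutes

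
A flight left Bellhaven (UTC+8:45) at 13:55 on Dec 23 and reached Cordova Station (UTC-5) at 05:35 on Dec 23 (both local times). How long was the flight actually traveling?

5 hours 25 minutes

Departure in UTC: 13:55 − 8:45 = 05:10 on Dec 23.
Arrival in UTC: 05:35 + 5:00 = 10:35 on Dec 23.
Elapsed = 10:35 − 05:10 = 5 hours 25 minutes.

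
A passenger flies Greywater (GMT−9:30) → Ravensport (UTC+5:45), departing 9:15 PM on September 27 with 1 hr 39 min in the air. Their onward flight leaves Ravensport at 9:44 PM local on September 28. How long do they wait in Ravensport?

7 hours 35 minutes

Convert departure to UTC: 9:15 PM + 9:30 = 6:45 AM UTC on Sep 28.
Add 1 hour and 39 minutes flight time → 8:24 AM UTC.
Ravensport is UTC+5:45, so local arrival = 8:24 AM + 5:45 = 2:09 PM on Sep 28.
Layover = 9:44 PM − 2:09 PM = 7 hours 35 minutes.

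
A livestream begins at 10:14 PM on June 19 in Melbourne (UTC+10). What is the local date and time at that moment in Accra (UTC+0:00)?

Accra is 10:00 behind Melbourne.
Shift by the zone difference: 10:14 PM − 10:00 = 12:14 PM on Jun 19 in Accra.

12:14 PM on June 19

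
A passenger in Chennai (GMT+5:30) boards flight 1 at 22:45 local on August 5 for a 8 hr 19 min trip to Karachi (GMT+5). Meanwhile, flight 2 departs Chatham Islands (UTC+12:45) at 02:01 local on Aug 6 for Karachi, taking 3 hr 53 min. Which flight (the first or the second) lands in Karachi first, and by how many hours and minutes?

Flight 1 in UTC: 22:45 − 5:30 = 17:15 on Aug 5.
+8 hours and 19 minutes → arrive 01:34 UTC on Aug 6.
Flight 2 in UTC: 02:01 − 12:45 = 13:16 on Aug 5.
+3 hours and 53 minutes → arrive 17:09 UTC on Aug 5.
Flight 2 lands earlier by 8 hours 25 minutes.

the second, by 8 hours 25 minutes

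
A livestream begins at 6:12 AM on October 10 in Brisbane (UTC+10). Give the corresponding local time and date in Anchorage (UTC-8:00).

12:12 PM on Oct 9

Anchorage is 18:00 behind Brisbane.
Shift by the zone difference: 6:12 AM − 18:00 = 12:12 PM on Oct 9 in Anchorage.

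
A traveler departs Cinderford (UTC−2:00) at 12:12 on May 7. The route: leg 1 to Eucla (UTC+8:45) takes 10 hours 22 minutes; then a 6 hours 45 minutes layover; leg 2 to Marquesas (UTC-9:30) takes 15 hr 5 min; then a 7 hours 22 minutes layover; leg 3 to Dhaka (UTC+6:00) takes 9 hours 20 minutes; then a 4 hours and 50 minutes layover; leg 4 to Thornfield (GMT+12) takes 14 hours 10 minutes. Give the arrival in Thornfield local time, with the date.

22:06 on May 10

Convert departure to UTC: 12:12 + 2:00 = 14:12 UTC on May 7.
Add 10 hours and 22 minutes leg 1 → 00:34 UTC (May 8).
Add 6 hours 45 minutes layover in Eucla → 07:19 UTC.
Add 15 hours and 5 minutes leg 2 → 22:24 UTC.
Add 7 hours 22 minutes layover in Marquesas → 05:46 UTC (May 9).
Add 9 hours 20 minutes leg 3 → 15:06 UTC.
Add 4 hours and 50 minutes layover in Dhaka → 19:56 UTC.
Add 14 hours 10 minutes leg 4 → 10:06 UTC (May 10).
Thornfield is UTC+12:00, so local arrival = 10:06 + 12:00 = 22:06 on May 10.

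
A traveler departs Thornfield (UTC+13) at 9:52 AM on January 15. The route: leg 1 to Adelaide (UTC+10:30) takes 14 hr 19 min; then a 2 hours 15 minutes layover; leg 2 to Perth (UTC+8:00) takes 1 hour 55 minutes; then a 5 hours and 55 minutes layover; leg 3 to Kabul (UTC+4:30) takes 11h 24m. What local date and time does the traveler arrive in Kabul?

1:10 PM on January 16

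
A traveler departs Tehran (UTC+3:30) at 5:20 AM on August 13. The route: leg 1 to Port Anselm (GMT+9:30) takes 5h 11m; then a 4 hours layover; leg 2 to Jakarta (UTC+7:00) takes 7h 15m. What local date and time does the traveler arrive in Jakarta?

Convert departure to UTC: 5:20 AM − 3:30 = 1:50 AM UTC on Aug 13.
Add 5 hours 11 minutes leg 1 → 7:01 AM UTC.
Add 4 hours layover in Port Anselm → 11:01 AM UTC.
Add 7 hours and 15 minutes leg 2 → 6:16 PM UTC.
Jakarta is UTC+7:00, so local arrival = 6:16 PM + 7:00 = 1:16 AM on Aug 14.

1:16 AM on Aug 14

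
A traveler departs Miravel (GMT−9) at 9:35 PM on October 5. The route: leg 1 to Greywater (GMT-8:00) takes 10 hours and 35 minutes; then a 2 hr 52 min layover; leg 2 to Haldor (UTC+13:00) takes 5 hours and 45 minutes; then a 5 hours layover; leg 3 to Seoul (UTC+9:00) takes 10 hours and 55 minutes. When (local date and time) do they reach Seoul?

Convert departure to UTC: 9:35 PM + 9:00 = 6:35 AM UTC on Oct 6.
Add 10 hours and 35 minutes leg 1 → 5:10 PM UTC.
Add 2 hours and 52 minutes layover in Greywater → 8:02 PM UTC.
Add 5 hours 45 minutes leg 2 → 1:47 AM UTC (Oct 7).
Add 5 hours layover in Haldor → 6:47 AM UTC.
Add 10 hours and 55 minutes leg 3 → 5:42 PM UTC.
Seoul is UTC+9:00, so local arrival = 5:42 PM + 9:00 = 2:42 AM on Oct 8.

2:42 AM on October 8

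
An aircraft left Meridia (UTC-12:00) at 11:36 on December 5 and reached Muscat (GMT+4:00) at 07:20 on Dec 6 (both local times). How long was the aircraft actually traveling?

3 hours 44 minutes

Muscat is 16:00 ahead of Meridia.
Clock-face elapsed time (ignoring zones) is 19 hours 44 minutes.
Actual elapsed = 19 hours 44 minutes − 16:00 = 3 hours 44 minutes.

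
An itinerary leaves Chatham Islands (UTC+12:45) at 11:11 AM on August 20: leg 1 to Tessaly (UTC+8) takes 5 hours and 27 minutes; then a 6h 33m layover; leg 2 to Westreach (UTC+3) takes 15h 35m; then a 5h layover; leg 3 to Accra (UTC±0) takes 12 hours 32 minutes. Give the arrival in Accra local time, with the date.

7:33 PM on August 21

Convert departure to UTC: 11:11 AM − 12:45 = 10:26 PM UTC on Aug 19.
Add 5 hours and 27 minutes leg 1 → 3:53 AM UTC (Aug 20).
Add 6 hours 33 minutes layover in Tessaly → 10:26 AM UTC.
Add 15 hours 35 minutes leg 2 → 2:01 AM UTC (Aug 21).
Add 5 hours layover in Westreach → 7:01 AM UTC.
Add 12 hours and 32 minutes leg 3 → 7:33 PM UTC.
Accra is UTC+0, so local arrival is the same: 7:33 PM on Aug 21.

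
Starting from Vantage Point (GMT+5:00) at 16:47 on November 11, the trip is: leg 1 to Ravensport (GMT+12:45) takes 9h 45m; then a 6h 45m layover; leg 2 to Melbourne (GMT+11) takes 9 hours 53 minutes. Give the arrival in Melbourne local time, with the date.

Convert departure to UTC: 16:47 − 5:00 = 11:47 UTC on Nov 11.
Add 9 hours 45 minutes leg 1 → 21:32 UTC.
Add 6 hours 45 minutes layover in Ravensport → 04:17 UTC (Nov 12).
Add 9 hours 53 minutes leg 2 → 14:10 UTC.
Melbourne is UTC+11:00, so local arrival = 14:10 + 11:00 = 01:10 on Nov 13.

01:10 on November 13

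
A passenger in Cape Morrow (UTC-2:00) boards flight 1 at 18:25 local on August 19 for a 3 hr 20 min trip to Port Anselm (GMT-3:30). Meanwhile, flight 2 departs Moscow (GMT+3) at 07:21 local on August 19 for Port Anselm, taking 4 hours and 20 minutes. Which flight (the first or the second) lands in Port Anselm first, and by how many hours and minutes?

the second, by 15 hours 4 minutes

Flight 1 in UTC: 18:25 + 2:00 = 20:25 on Aug 19.
+3 hours 20 minutes → arrive 23:45 UTC on Aug 19.
Flight 2 in UTC: 07:21 − 3:00 = 04:21 on Aug 19.
+4 hours and 20 minutes → arrive 08:41 UTC on Aug 19.
Flight 2 lands earlier by 15 hours 4 minutes.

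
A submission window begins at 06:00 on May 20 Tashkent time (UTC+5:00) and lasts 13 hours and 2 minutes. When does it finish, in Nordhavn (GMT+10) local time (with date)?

Convert start to UTC: 06:00 − 5:00 = 01:00 UTC on May 20.
Add 13 hours and 2 minutes duration → 14:02 UTC.
Nordhavn is UTC+10:00, so local end time = 14:02 + 10:00 = 00:02 on May 21.

00:02 on May 21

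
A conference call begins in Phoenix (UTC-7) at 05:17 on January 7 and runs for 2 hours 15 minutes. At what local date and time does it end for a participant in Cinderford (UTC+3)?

Convert start to UTC: 05:17 + 7:00 = 12:17 UTC on Jan 7.
Add 2 hours and 15 minutes duration → 14:32 UTC.
Cinderford is UTC+3:00, so local end time = 14:32 + 3:00 = 17:32 on Jan 7.

17:32 on January 7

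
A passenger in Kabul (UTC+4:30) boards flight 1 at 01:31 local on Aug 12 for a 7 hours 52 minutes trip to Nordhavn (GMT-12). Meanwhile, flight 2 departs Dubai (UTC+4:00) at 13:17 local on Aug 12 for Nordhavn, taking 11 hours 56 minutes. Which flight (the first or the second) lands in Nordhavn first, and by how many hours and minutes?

Flight 1 in UTC: 01:31 − 4:30 = 21:01 on Aug 11.
+7 hours 52 minutes → arrive 04:53 UTC on Aug 12.
Flight 2 in UTC: 13:17 − 4:00 = 09:17 on Aug 12.
+11 hours and 56 minutes → arrive 21:13 UTC on Aug 12.
Flight 1 lands earlier by 16 hours 20 minutes.

the first, by 16 hours 20 minutes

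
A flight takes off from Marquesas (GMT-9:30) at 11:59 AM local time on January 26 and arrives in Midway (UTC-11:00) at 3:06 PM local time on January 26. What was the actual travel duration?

4 hours 37 minutes

Midway is 1:30 behind Marquesas.
Clock-face elapsed time (ignoring zones) is 3 hours 7 minutes.
Actual elapsed = 3 hours 7 minutes + 1:30 = 4 hours 37 minutes.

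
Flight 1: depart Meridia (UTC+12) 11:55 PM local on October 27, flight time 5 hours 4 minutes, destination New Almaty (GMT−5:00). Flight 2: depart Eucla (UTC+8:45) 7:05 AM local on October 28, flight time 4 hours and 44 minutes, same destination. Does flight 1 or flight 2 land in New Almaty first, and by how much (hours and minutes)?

Flight 1 in UTC: 11:55 PM − 12:00 = 11:55 AM on Oct 27.
+5 hours 4 minutes → arrive 4:59 PM UTC on Oct 27.
Flight 2 in UTC: 7:05 AM − 8:45 = 10:20 PM on Oct 27.
+4 hours 44 minutes → arrive 3:04 AM UTC on Oct 28.
Flight 1 lands earlier by 10 hours 5 minutes.

the first, by 10 hours 5 minutes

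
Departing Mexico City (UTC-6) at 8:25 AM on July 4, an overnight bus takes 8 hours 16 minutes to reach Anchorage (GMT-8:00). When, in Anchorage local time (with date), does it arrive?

Convert departure to UTC: 8:25 AM + 6:00 = 2:25 PM UTC on Jul 4.
Add 8 hours 16 minutes travel time → 10:41 PM UTC.
Anchorage is UTC−8:00, so local arrival = 10:41 PM − 8:00 = 2:41 PM on Jul 4.

2:41 PM on July 4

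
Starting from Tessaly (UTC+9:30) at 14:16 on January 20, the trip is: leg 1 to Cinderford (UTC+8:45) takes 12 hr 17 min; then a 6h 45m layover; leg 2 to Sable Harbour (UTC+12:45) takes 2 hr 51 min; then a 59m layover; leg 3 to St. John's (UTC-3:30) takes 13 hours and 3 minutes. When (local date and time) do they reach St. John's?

13:11 on January 21

Convert departure to UTC: 14:16 − 9:30 = 04:46 UTC on Jan 20.
Add 12 hours 17 minutes leg 1 → 17:03 UTC.
Add 6 hours and 45 minutes layover in Cinderford → 23:48 UTC.
Add 2 hours and 51 minutes leg 2 → 02:39 UTC (Jan 21).
Add 59 minutes layover in Sable Harbour → 03:38 UTC.
Add 13 hours and 3 minutes leg 3 → 16:41 UTC.
St. John's is UTC−3:30, so local arrival = 16:41 − 3:30 = 13:11 on Jan 21.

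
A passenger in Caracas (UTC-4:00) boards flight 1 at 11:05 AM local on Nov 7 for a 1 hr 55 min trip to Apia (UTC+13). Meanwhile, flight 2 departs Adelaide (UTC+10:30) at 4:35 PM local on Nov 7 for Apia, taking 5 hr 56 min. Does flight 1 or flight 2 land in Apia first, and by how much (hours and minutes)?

the second, by 4 hours 59 minutes

Flight 1 in UTC: 11:05 AM + 4:00 = 3:05 PM on Nov 7.
+1 hour and 55 minutes → arrive 5:00 PM UTC on Nov 7.
Flight 2 in UTC: 4:35 PM − 10:30 = 6:05 AM on Nov 7.
+5 hours 56 minutes → arrive 12:01 PM UTC on Nov 7.
Flight 2 lands earlier by 4 hours 59 minutes.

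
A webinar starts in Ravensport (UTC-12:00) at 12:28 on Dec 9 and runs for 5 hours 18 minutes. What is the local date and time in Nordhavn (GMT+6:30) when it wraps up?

Nordhavn is 18:30 ahead of Ravensport.
After 5 hours 18 minutes it is 17:46 in Ravensport.
Shift by the zone difference: 17:46 + 18:30 = 12:16 on Dec 10 in Nordhavn.

12:16 on December 10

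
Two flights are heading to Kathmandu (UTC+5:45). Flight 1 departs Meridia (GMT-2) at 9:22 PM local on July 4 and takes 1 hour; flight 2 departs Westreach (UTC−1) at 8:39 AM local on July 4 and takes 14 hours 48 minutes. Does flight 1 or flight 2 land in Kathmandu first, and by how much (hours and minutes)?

the first, by 5 minutes

Flight 1 in UTC: 9:22 PM + 2:00 = 11:22 PM on Jul 4.
+1 hour → arrive 12:22 AM UTC on Jul 5.
Flight 2 in UTC: 8:39 AM + 1:00 = 9:39 AM on Jul 4.
+14 hours 48 minutes → arrive 12:27 AM UTC on Jul 5.
Flight 1 lands earlier by 5 minutes.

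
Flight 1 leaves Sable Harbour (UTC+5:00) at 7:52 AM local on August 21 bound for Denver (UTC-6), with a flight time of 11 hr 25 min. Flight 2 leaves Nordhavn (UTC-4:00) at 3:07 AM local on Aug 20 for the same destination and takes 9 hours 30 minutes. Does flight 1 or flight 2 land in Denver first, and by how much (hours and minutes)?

the second, by 21 hours 40 minutes

Flight 1 in UTC: 7:52 AM − 5:00 = 2:52 AM on Aug 21.
+11 hours 25 minutes → arrive 2:17 PM UTC on Aug 21.
Flight 2 in UTC: 3:07 AM + 4:00 = 7:07 AM on Aug 20.
+9 hours 30 minutes → arrive 4:37 PM UTC on Aug 20.
Flight 2 lands earlier by 21 hours 40 minutes.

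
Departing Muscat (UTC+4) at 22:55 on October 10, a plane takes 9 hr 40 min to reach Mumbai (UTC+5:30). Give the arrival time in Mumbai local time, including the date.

Convert departure to UTC: 22:55 − 4:00 = 18:55 UTC on Oct 10.
Add 9 hours 40 minutes travel time → 04:35 UTC (Oct 11).
Mumbai is UTC+5:30, so local arrival = 04:35 + 5:30 = 10:05 on Oct 11.

10:05 on Oct 11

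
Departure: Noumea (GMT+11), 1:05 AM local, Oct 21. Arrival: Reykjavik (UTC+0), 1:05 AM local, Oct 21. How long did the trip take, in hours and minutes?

Departure in UTC: 1:05 AM − 11:00 = 2:05 PM on Oct 20.
Arrival is already UTC: 1:05 AM on Oct 21.
Elapsed = 1:05 AM − 2:05 PM (+1 day) = 11 hours.

11 hours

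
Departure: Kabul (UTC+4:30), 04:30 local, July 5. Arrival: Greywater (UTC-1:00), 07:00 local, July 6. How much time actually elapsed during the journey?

Departure in UTC: 04:30 − 4:30 = 00:00 on Jul 5.
Arrival in UTC: 07:00 + 1:00 = 08:00 on Jul 6.
Elapsed = 08:00 − 00:00 (+1 day) = 32 hours.

32 hours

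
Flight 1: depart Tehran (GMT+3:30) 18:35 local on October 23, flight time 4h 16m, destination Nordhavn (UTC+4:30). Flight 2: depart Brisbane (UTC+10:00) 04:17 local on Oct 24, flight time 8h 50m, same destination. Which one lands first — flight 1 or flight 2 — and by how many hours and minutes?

the first, by 7 hours 46 minutes

Flight 1 in UTC: 18:35 − 3:30 = 15:05 on Oct 23.
+4 hours and 16 minutes → arrive 19:21 UTC on Oct 23.
Flight 2 in UTC: 04:17 − 10:00 = 18:17 on Oct 23.
+8 hours 50 minutes → arrive 03:07 UTC on Oct 24.
Flight 1 lands earlier by 7 hours 46 minutes.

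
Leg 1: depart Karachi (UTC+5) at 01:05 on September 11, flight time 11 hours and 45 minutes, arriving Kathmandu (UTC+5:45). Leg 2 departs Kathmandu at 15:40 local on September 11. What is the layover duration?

Convert departure to UTC: 01:05 − 5:00 = 20:05 UTC on Sep 10.
Add 11 hours 45 minutes flight time → 07:50 UTC (Sep 11).
Kathmandu is UTC+5:45, so local arrival = 07:50 + 5:45 = 13:35 on Sep 11.
Layover = 15:40 − 13:35 = 2 hours 5 minutes.

2 hours 5 minutes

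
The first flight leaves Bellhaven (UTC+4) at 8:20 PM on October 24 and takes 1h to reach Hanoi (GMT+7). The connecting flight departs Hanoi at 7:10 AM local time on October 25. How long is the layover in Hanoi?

6 hours 50 minutes

Convert departure to UTC: 8:20 PM − 4:00 = 4:20 PM UTC on Oct 24.
Add 1 hour flight time → 5:20 PM UTC.
Hanoi is UTC+7:00, so local arrival = 5:20 PM + 7:00 = 12:20 AM on Oct 25.
Layover = 7:10 AM − 12:20 AM = 6 hours 50 minutes.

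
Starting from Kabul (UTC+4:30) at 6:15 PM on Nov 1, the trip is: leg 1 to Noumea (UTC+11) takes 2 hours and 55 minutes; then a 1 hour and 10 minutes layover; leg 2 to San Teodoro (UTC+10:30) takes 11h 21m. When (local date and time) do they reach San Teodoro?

Convert departure to UTC: 6:15 PM − 4:30 = 1:45 PM UTC on Nov 1.
Add 2 hours 55 minutes leg 1 → 4:40 PM UTC.
Add 1 hour 10 minutes layover in Noumea → 5:50 PM UTC.
Add 11 hours and 21 minutes leg 2 → 5:11 AM UTC (Nov 2).
San Teodoro is UTC+10:30, so local arrival = 5:11 AM + 10:30 = 3:41 PM on Nov 2.

3:41 PM on Nov 2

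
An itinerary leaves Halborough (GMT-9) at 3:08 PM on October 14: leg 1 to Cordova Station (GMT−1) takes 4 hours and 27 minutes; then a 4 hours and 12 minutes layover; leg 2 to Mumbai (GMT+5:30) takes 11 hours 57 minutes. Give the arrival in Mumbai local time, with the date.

Convert departure to UTC: 3:08 PM + 9:00 = 12:08 AM UTC on Oct 15.
Add 4 hours 27 minutes leg 1 → 4:35 AM UTC.
Add 4 hours and 12 minutes layover in Cordova Station → 8:47 AM UTC.
Add 11 hours and 57 minutes leg 2 → 8:44 PM UTC.
Mumbai is UTC+5:30, so local arrival = 8:44 PM + 5:30 = 2:14 AM on Oct 16.

2:14 AM on October 16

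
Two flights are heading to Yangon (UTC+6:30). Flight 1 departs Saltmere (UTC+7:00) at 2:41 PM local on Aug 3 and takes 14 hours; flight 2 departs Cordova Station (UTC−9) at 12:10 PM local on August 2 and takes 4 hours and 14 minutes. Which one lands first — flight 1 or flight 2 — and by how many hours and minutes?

Flight 1 in UTC: 2:41 PM − 7:00 = 7:41 AM on Aug 3.
+14 hours → arrive 9:41 PM UTC on Aug 3.
Flight 2 in UTC: 12:10 PM + 9:00 = 9:10 PM on Aug 2.
+4 hours and 14 minutes → arrive 1:24 AM UTC on Aug 3.
Flight 2 lands earlier by 20 hours 17 minutes.

the second, by 20 hours 17 minutes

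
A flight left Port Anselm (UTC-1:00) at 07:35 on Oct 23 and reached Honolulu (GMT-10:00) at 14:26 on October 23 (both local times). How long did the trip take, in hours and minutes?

Departure in UTC: 07:35 + 1:00 = 08:35 on Oct 23.
Arrival in UTC: 14:26 + 10:00 = 00:26 on Oct 24.
Elapsed = 00:26 − 08:35 (+1 day) = 15 hours 51 minutes.

15 hours 51 minutes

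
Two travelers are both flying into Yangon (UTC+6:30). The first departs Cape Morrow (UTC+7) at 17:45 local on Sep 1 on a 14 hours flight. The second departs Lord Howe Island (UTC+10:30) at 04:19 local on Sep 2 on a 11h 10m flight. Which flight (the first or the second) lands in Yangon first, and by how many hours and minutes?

Flight 1 in UTC: 17:45 − 7:00 = 10:45 on Sep 1.
+14 hours → arrive 00:45 UTC on Sep 2.
Flight 2 in UTC: 04:19 − 10:30 = 17:49 on Sep 1.
+11 hours and 10 minutes → arrive 04:59 UTC on Sep 2.
Flight 1 lands earlier by 4 hours 14 minutes.

the first, by 4 hours 14 minutes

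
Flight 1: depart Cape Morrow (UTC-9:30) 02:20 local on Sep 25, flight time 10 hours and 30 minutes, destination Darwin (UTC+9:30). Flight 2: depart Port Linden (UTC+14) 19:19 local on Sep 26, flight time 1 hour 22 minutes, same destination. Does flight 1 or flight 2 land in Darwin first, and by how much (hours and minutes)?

the first, by 8 hours 21 minutes

Flight 1 in UTC: 02:20 + 9:30 = 11:50 on Sep 25.
+10 hours and 30 minutes → arrive 22:20 UTC on Sep 25.
Flight 2 in UTC: 19:19 − 14:00 = 05:19 on Sep 26.
+1 hour 22 minutes → arrive 06:41 UTC on Sep 26.
Flight 1 lands earlier by 8 hours 21 minutes.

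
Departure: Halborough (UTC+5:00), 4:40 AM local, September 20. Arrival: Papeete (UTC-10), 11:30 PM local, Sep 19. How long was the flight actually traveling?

9 hours 50 minutes

Departure in UTC: 4:40 AM − 5:00 = 11:40 PM on Sep 19.
Arrival in UTC: 11:30 PM + 10:00 = 9:30 AM on Sep 20.
Elapsed = 9:30 AM − 11:40 PM (+1 day) = 9 hours 50 minutes.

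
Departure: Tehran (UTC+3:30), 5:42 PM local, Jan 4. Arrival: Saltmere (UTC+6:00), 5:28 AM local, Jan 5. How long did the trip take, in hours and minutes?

9 hours 16 minutes

Saltmere is 2:30 ahead of Tehran.
Clock-face elapsed time (ignoring zones) is 11 hours 46 minutes.
Actual elapsed = 11 hours 46 minutes − 2:30 = 9 hours 16 minutes.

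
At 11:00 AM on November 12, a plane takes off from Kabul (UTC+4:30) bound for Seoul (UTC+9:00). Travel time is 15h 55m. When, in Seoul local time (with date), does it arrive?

7:25 AM on November 13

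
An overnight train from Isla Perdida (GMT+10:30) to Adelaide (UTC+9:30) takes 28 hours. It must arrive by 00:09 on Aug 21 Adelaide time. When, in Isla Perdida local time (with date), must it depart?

Target arrival in UTC: 00:09 − 9:30 = 14:39 on Aug 20.
Subtract 28 hours → departure 10:39 UTC on Aug 19.
Isla Perdida is UTC+10:30: 10:39 + 10:30 = 21:09 on Aug 19.

21:09 on Aug 19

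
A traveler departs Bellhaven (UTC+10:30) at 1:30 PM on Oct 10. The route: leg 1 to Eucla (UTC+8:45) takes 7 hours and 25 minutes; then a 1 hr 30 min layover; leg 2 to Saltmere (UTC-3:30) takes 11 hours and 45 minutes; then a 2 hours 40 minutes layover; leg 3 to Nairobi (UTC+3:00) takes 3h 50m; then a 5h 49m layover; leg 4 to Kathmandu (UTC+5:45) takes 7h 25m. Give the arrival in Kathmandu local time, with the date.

Convert departure to UTC: 1:30 PM − 10:30 = 3:00 AM UTC on Oct 10.
Add 7 hours 25 minutes leg 1 → 10:25 AM UTC.
Add 1 hour and 30 minutes layover in Eucla → 11:55 AM UTC.
Add 11 hours and 45 minutes leg 2 → 11:40 PM UTC.
Add 2 hours and 40 minutes layover in Saltmere → 2:20 AM UTC (Oct 11).
Add 3 hours and 50 minutes leg 3 → 6:10 AM UTC.
Add 5 hours 49 minutes layover in Nairobi → 11:59 AM UTC.
Add 7 hours 25 minutes leg 4 → 7:24 PM UTC.
Kathmandu is UTC+5:45, so local arrival = 7:24 PM + 5:45 = 1:09 AM on Oct 12.

1:09 AM on Oct 12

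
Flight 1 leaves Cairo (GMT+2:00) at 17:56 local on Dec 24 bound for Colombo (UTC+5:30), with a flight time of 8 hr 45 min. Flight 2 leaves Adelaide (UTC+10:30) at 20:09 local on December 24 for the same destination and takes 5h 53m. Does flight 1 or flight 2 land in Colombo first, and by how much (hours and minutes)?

the second, by 9 hours 9 minutes

Flight 1 in UTC: 17:56 − 2:00 = 15:56 on Dec 24.
+8 hours and 45 minutes → arrive 00:41 UTC on Dec 25.
Flight 2 in UTC: 20:09 − 10:30 = 09:39 on Dec 24.
+5 hours and 53 minutes → arrive 15:32 UTC on Dec 24.
Flight 2 lands earlier by 9 hours 9 minutes.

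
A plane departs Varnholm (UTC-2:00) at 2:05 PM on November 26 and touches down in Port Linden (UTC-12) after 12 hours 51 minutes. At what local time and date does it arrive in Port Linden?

4:56 PM on November 26

Port Linden is 10:00 behind Varnholm.
After 12 hours and 51 minutes it is 2:56 AM (Nov 27) in Varnholm.
Shift by the zone difference: 2:56 AM − 10:00 = 4:56 PM on Nov 26 in Port Linden.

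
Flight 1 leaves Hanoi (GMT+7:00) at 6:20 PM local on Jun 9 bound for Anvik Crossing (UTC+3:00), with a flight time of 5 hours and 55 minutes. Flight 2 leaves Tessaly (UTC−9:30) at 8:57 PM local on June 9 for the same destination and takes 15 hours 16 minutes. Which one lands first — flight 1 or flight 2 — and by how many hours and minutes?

the first, by 28 hours 28 minutes

Flight 1 in UTC: 6:20 PM − 7:00 = 11:20 AM on Jun 9.
+5 hours and 55 minutes → arrive 5:15 PM UTC on Jun 9.
Flight 2 in UTC: 8:57 PM + 9:30 = 6:27 AM on Jun 10.
+15 hours and 16 minutes → arrive 9:43 PM UTC on Jun 10.
Flight 1 lands earlier by 28 hours 28 minutes.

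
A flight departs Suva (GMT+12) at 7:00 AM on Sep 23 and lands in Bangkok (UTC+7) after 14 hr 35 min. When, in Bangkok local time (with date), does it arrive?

4:35 PM on September 23

Convert departure to UTC: 7:00 AM − 12:00 = 7:00 PM UTC on Sep 22.
Add 14 hours and 35 minutes travel time → 9:35 AM UTC (Sep 23).
Bangkok is UTC+7:00, so local arrival = 9:35 AM + 7:00 = 4:35 PM on Sep 23.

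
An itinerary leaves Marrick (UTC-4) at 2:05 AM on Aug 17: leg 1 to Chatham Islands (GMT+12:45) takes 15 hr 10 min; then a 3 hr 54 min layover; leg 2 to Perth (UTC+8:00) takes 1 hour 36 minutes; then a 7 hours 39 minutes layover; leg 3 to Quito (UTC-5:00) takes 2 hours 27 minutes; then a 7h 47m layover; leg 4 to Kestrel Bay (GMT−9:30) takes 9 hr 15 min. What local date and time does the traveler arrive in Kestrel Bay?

8:23 PM on Aug 18

Convert departure to UTC: 2:05 AM + 4:00 = 6:05 AM UTC on Aug 17.
Add 15 hours 10 minutes leg 1 → 9:15 PM UTC.
Add 3 hours 54 minutes layover in Chatham Islands → 1:09 AM UTC (Aug 18).
Add 1 hour 36 minutes leg 2 → 2:45 AM UTC.
Add 7 hours and 39 minutes layover in Perth → 10:24 AM UTC.
Add 2 hours and 27 minutes leg 3 → 12:51 PM UTC.
Add 7 hours 47 minutes layover in Quito → 8:38 PM UTC.
Add 9 hours and 15 minutes leg 4 → 5:53 AM UTC (Aug 19).
Kestrel Bay is UTC−9:30, so local arrival = 5:53 AM − 9:30 = 8:23 PM on Aug 18.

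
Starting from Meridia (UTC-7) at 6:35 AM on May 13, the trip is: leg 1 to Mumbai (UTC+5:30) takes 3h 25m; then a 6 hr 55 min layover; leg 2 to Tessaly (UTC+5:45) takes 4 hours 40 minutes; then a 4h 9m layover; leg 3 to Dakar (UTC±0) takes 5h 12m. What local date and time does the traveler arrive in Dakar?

1:56 PM on May 14

Convert departure to UTC: 6:35 AM + 7:00 = 1:35 PM UTC on May 13.
Add 3 hours and 25 minutes leg 1 → 5:00 PM UTC.
Add 6 hours and 55 minutes layover in Mumbai → 11:55 PM UTC.
Add 4 hours 40 minutes leg 2 → 4:35 AM UTC (May 14).
Add 4 hours and 9 minutes layover in Tessaly → 8:44 AM UTC.
Add 5 hours and 12 minutes leg 3 → 1:56 PM UTC.
Dakar is UTC+0, so local arrival is the same: 1:56 PM on May 14.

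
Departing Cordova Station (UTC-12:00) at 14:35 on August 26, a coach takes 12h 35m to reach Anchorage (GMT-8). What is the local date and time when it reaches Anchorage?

07:10 on Aug 27

Convert departure to UTC: 14:35 + 12:00 = 02:35 UTC on Aug 27.
Add 12 hours 35 minutes travel time → 15:10 UTC.
Anchorage is UTC−8:00, so local arrival = 15:10 − 8:00 = 07:10 on Aug 27.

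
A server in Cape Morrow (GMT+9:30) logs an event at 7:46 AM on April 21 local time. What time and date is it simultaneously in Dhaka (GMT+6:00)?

In UTC: 7:46 AM − 9:30 = 10:16 PM on Apr 20.
Dhaka is UTC+6:00: 10:16 PM + 6:00 = 4:16 AM on Apr 21.

4:16 AM on Apr 21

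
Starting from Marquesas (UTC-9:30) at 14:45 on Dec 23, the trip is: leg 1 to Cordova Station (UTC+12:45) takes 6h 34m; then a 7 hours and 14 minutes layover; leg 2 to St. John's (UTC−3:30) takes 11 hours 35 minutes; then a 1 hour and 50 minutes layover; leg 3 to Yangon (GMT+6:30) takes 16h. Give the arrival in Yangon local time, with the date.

Convert departure to UTC: 14:45 + 9:30 = 00:15 UTC on Dec 24.
Add 6 hours 34 minutes leg 1 → 06:49 UTC.
Add 7 hours and 14 minutes layover in Cordova Station → 14:03 UTC.
Add 11 hours and 35 minutes leg 2 → 01:38 UTC (Dec 25).
Add 1 hour and 50 minutes layover in St. John's → 03:28 UTC.
Add 16 hours leg 3 → 19:28 UTC.
Yangon is UTC+6:30, so local arrival = 19:28 + 6:30 = 01:58 on Dec 26.

01:58 on December 26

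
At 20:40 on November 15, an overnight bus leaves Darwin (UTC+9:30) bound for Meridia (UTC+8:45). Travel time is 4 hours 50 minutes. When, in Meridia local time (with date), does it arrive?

Meridia is 0:45 behind Darwin.
After 4 hours 50 minutes it is 01:30 (Nov 16) in Darwin.
Shift by the zone difference: 01:30 − 0:45 = 00:45 on Nov 16 in Meridia.

00:45 on Nov 16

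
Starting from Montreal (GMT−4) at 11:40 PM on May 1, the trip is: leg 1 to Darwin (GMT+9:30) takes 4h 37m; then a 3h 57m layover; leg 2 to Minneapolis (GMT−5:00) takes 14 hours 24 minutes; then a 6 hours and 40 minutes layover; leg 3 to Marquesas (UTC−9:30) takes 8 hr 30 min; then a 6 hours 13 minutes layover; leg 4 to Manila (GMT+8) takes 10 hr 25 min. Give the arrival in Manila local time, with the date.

6:26 PM on May 4

Convert departure to UTC: 11:40 PM + 4:00 = 3:40 AM UTC on May 2.
Add 4 hours and 37 minutes leg 1 → 8:17 AM UTC.
Add 3 hours 57 minutes layover in Darwin → 12:14 PM UTC.
Add 14 hours 24 minutes leg 2 → 2:38 AM UTC (May 3).
Add 6 hours 40 minutes layover in Minneapolis → 9:18 AM UTC.
Add 8 hours 30 minutes leg 3 → 5:48 PM UTC.
Add 6 hours and 13 minutes layover in Marquesas → 12:01 AM UTC (May 4).
Add 10 hours 25 minutes leg 4 → 10:26 AM UTC.
Manila is UTC+8:00, so local arrival = 10:26 AM + 8:00 = 6:26 PM on May 4.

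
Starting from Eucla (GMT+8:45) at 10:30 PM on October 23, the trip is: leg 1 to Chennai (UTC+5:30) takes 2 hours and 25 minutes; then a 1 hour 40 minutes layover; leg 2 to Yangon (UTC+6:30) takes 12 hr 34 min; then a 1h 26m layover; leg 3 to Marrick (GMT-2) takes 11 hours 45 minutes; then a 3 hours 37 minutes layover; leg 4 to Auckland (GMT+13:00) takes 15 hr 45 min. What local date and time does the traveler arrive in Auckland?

Convert departure to UTC: 10:30 PM − 8:45 = 1:45 PM UTC on Oct 23.
Add 2 hours and 25 minutes leg 1 → 4:10 PM UTC.
Add 1 hour 40 minutes layover in Chennai → 5:50 PM UTC.
Add 12 hours and 34 minutes leg 2 → 6:24 AM UTC (Oct 24).
Add 1 hour 26 minutes layover in Yangon → 7:50 AM UTC.
Add 11 hours and 45 minutes leg 3 → 7:35 PM UTC.
Add 3 hours 37 minutes layover in Marrick → 11:12 PM UTC.
Add 15 hours 45 minutes leg 4 → 2:57 PM UTC (Oct 25).
Auckland is UTC+13:00, so local arrival = 2:57 PM + 13:00 = 3:57 AM on Oct 26.

3:57 AM on October 26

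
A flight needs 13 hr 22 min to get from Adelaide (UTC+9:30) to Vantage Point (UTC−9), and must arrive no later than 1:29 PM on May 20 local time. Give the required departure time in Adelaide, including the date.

6:37 PM on May 20

Target arrival in UTC: 1:29 PM + 9:00 = 10:29 PM on May 20.
Subtract 13 hours 22 minutes → departure 9:07 AM UTC on May 20.
Adelaide is UTC+9:30: 9:07 AM + 9:30 = 6:37 PM on May 20.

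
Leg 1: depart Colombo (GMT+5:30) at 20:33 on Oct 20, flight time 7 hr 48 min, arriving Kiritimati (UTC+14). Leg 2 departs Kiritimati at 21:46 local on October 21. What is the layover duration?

Convert departure to UTC: 20:33 − 5:30 = 15:03 UTC on Oct 20.
Add 7 hours and 48 minutes flight time → 22:51 UTC.
Kiritimati is UTC+14:00, so local arrival = 22:51 + 14:00 = 12:51 on Oct 21.
Layover = 21:46 − 12:51 = 8 hours 55 minutes.

8 hours 55 minutes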